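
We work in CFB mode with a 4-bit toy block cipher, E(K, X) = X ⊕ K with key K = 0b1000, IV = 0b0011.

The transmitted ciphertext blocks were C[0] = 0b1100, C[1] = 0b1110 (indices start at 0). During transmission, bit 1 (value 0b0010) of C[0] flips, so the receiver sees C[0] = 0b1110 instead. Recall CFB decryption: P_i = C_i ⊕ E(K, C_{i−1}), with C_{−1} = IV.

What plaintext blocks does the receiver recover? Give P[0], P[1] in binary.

P[0] = 0b0101, P[1] = 0b1000

Only C[0] changed, to 0b1110. In CFB, a change in C_i flips the same bit in P_i and garbles P_{i+1}. Decrypting the received ciphertext:
P[0]: E(K, 0b0011) = 0b1011; 0b1110 ⊕ 0b1011 = 0b0101.
P[1]: E(K, 0b1110) = 0b0110; 0b1110 ⊕ 0b0110 = 0b1000.
Blocks that differ from the original plaintext: P[0], P[1].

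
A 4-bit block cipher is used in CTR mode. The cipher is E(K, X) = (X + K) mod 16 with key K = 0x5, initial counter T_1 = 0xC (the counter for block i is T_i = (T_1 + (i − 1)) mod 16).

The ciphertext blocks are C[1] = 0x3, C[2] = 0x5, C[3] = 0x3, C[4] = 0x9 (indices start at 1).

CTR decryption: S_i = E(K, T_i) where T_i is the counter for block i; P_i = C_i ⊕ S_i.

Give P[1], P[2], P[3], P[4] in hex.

P[1] = 0x2, P[2] = 0x7, P[3] = 0x0, P[4] = 0xD

P[1]: T = 0xC, S = E(K, T) = 0x1; 0x3 ⊕ 0x1 = 0x2.
P[2]: T = 0xD, S = E(K, T) = 0x2; 0x5 ⊕ 0x2 = 0x7.
P[3]: T = 0xE, S = E(K, T) = 0x3; 0x3 ⊕ 0x3 = 0x0.
P[4]: T = 0xF, S = E(K, T) = 0x4; 0x9 ⊕ 0x4 = 0xD.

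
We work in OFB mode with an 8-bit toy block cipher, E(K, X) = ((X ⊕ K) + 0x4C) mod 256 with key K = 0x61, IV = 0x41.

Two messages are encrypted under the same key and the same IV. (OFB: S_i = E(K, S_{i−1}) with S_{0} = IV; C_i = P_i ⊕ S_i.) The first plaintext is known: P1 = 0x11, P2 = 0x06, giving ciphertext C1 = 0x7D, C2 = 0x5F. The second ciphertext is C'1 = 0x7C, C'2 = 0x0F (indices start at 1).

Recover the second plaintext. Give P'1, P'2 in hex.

In OFB with a reused IV, both messages share the same keystream S_i, so C_i ⊕ C'_i = P_i ⊕ P'_i and thus P'_i = P_i ⊕ C_i ⊕ C'_i.
P'1: 0x11 ⊕ 0x7D ⊕ 0x7C = 0x10.
P'2: 0x06 ⊕ 0x5F ⊕ 0x0F = 0x56.

P'1 = 0x10, P'2 = 0x56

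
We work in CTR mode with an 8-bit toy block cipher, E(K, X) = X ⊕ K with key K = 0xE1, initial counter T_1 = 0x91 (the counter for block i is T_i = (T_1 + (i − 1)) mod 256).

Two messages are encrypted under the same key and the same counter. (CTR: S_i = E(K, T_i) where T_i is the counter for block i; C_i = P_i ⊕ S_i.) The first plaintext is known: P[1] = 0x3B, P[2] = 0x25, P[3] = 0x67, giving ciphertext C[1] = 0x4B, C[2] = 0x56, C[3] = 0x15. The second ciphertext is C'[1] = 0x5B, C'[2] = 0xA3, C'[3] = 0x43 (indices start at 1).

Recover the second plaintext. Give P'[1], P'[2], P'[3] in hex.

In CTR with a reused counter, both messages share the same keystream S_i, so C_i ⊕ C'_i = P_i ⊕ P'_i and thus P'_i = P_i ⊕ C_i ⊕ C'_i.
P'[1]: 0x3B ⊕ 0x4B ⊕ 0x5B = 0x2B.
P'[2]: 0x25 ⊕ 0x56 ⊕ 0xA3 = 0xD0.
P'[3]: 0x67 ⊕ 0x15 ⊕ 0x43 = 0x31.

P'[1] = 0x2B, P'[2] = 0xD0, P'[3] = 0x31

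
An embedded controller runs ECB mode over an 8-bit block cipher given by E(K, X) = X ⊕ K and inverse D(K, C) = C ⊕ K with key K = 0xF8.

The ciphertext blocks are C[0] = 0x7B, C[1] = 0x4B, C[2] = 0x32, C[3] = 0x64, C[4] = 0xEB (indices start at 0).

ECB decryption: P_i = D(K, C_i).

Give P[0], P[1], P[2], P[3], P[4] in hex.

P[0] = 0x83, P[1] = 0xB3, P[2] = 0xCA, P[3] = 0x9C, P[4] = 0x13

P[0]: D(K, 0x7B) = 0x83.
P[1]: D(K, 0x4B) = 0xB3.
P[2]: D(K, 0x32) = 0xCA.
P[3]: D(K, 0x64) = 0x9C.
P[4]: D(K, 0xEB) = 0x13.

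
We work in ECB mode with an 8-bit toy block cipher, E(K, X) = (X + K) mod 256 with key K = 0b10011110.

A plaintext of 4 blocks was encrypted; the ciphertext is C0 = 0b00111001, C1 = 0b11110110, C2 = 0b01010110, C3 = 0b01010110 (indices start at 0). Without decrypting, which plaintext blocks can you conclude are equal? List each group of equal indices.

P2 = P3

ECB encrypts each block independently with the same key, so equal ciphertext blocks imply equal plaintext blocks.
C2 = C3 = 0b01010110, so P2 = P3.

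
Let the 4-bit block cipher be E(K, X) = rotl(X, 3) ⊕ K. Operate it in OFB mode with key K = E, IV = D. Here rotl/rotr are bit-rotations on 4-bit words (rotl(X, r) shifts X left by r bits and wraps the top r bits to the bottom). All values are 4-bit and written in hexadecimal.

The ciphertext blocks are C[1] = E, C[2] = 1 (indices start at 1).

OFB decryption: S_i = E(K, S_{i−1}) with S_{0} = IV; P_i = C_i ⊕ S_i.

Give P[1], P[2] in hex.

P[1]: S = E(K, D) = 0; E ⊕ 0 = E.
P[2]: S = E(K, 0) = E; 1 ⊕ E = F.

P[1] = E, P[2] = F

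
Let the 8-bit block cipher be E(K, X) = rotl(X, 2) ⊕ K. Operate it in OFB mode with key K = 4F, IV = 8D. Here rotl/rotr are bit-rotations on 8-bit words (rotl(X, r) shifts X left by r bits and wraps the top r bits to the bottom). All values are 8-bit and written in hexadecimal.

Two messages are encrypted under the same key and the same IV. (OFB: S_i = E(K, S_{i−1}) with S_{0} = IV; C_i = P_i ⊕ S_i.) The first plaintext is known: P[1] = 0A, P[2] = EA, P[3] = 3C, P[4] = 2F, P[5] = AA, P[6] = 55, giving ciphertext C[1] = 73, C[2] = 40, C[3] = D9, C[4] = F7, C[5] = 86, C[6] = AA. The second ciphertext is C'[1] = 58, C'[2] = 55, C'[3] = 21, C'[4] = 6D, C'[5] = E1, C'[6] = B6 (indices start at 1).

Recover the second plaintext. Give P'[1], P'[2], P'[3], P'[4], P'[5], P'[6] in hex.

In OFB with a reused IV, both messages share the same keystream S_i, so C_i ⊕ C'_i = P_i ⊕ P'_i and thus P'_i = P_i ⊕ C_i ⊕ C'_i.
P'[1]: 0A ⊕ 73 ⊕ 58 = 21.
P'[2]: EA ⊕ 40 ⊕ 55 = FF.
P'[3]: 3C ⊕ D9 ⊕ 21 = C4.
P'[4]: 2F ⊕ F7 ⊕ 6D = B5.
P'[5]: AA ⊕ 86 ⊕ E1 = CD.
P'[6]: 55 ⊕ AA ⊕ B6 = 49.

P'[1] = 21, P'[2] = FF, P'[3] = C4, P'[4] = B5, P'[5] = CD, P'[6] = 49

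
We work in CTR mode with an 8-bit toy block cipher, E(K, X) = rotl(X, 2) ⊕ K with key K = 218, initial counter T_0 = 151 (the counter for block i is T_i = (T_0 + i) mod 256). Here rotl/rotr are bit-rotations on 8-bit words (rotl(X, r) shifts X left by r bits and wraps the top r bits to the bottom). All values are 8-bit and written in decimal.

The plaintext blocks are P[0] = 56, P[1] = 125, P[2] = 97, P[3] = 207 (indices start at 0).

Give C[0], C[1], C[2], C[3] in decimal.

C[0] = 188, C[1] = 197, C[2] = 221, C[3] = 127

CTR encryption: S_i = E(K, T_i) where T_i is the counter for block i; C_i = P_i ⊕ S_i.
C[0]: T = 151, S = E(K, T) = 132; 56 ⊕ 132 = 188.
C[1]: T = 152, S = E(K, T) = 184; 125 ⊕ 184 = 197.
C[2]: T = 153, S = E(K, T) = 188; 97 ⊕ 188 = 221.
C[3]: T = 154, S = E(K, T) = 176; 207 ⊕ 176 = 127.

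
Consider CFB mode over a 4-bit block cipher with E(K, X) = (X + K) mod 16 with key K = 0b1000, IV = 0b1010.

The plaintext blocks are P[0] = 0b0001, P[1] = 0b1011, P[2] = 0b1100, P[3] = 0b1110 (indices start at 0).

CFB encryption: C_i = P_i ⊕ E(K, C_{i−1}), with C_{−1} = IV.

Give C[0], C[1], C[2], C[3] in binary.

C[0] = 0b0011, C[1] = 0b0000, C[2] = 0b0100, C[3] = 0b0010

C[0]: E(K, 0b1010) = 0b0010; 0b0001 ⊕ 0b0010 = 0b0011.
C[1]: E(K, 0b0011) = 0b1011; 0b1011 ⊕ 0b1011 = 0b0000.
C[2]: E(K, 0b0000) = 0b1000; 0b1100 ⊕ 0b1000 = 0b0100.
C[3]: E(K, 0b0100) = 0b1100; 0b1110 ⊕ 0b1100 = 0b0010.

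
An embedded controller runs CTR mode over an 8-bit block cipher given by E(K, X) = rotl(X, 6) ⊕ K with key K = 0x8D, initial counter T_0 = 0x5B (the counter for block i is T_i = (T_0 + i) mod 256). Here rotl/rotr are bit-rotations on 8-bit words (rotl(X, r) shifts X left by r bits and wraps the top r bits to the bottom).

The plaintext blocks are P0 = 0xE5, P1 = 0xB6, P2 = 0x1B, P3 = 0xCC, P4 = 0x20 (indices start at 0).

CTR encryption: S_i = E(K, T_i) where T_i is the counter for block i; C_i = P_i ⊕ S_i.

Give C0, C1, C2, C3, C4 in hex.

C0: T = 0x5B, S = E(K, T) = 0x5B; 0xE5 ⊕ 0x5B = 0xBE.
C1: T = 0x5C, S = E(K, T) = 0x9A; 0xB6 ⊕ 0x9A = 0x2C.
C2: T = 0x5D, S = E(K, T) = 0xDA; 0x1B ⊕ 0xDA = 0xC1.
C3: T = 0x5E, S = E(K, T) = 0x1A; 0xCC ⊕ 0x1A = 0xD6.
C4: T = 0x5F, S = E(K, T) = 0x5A; 0x20 ⊕ 0x5A = 0x7A.

C0 = 0xBE, C1 = 0x2C, C2 = 0xC1, C3 = 0xD6, C4 = 0x7A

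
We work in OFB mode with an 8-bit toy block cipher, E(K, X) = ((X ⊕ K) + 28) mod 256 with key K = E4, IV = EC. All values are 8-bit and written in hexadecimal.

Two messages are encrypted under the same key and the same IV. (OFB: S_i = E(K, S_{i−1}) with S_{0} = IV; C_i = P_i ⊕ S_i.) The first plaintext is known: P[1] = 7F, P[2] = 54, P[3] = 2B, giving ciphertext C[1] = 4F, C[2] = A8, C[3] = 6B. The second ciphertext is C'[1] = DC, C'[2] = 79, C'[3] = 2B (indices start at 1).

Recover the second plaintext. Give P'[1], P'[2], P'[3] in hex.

P'[1] = EC, P'[2] = 85, P'[3] = 6B

In OFB with a reused IV, both messages share the same keystream S_i, so C_i ⊕ C'_i = P_i ⊕ P'_i and thus P'_i = P_i ⊕ C_i ⊕ C'_i.
P'[1]: 7F ⊕ 4F ⊕ DC = EC.
P'[2]: 54 ⊕ A8 ⊕ 79 = 85.
P'[3]: 2B ⊕ 6B ⊕ 2B = 6B.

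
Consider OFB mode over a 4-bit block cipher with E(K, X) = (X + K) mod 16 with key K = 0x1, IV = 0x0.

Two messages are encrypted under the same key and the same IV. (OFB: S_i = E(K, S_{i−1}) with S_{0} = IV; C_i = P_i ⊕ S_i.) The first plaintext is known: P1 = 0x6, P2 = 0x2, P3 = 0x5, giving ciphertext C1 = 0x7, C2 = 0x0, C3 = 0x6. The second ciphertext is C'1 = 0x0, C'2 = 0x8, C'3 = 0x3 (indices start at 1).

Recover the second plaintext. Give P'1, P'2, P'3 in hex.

In OFB with a reused IV, both messages share the same keystream S_i, so C_i ⊕ C'_i = P_i ⊕ P'_i and thus P'_i = P_i ⊕ C_i ⊕ C'_i.
P'1: 0x6 ⊕ 0x7 ⊕ 0x0 = 0x1.
P'2: 0x2 ⊕ 0x0 ⊕ 0x8 = 0xA.
P'3: 0x5 ⊕ 0x6 ⊕ 0x3 = 0x0.

P'1 = 0x1, P'2 = 0xA, P'3 = 0x0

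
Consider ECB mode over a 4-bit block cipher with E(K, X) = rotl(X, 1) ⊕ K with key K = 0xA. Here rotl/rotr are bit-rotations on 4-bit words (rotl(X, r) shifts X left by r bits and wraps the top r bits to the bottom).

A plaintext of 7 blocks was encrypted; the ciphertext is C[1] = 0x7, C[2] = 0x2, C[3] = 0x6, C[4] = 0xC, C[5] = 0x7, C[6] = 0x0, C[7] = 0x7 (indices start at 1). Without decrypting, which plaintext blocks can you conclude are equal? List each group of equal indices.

ECB encrypts each block independently with the same key, so equal ciphertext blocks imply equal plaintext blocks.
C[1] = C[5] = C[7] = 0x7, so P[1] = P[5] = P[7].

P[1] = P[5] = P[7]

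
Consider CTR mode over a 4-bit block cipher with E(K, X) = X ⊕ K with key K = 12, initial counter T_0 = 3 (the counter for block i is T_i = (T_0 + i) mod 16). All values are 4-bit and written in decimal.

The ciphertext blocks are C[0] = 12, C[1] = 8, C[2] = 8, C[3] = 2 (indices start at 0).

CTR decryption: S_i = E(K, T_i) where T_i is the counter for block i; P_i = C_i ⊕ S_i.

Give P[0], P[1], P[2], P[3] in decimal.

P[0] = 3, P[1] = 0, P[2] = 1, P[3] = 8

P[0]: T = 3, S = E(K, T) = 15; 12 ⊕ 15 = 3.
P[1]: T = 4, S = E(K, T) = 8; 8 ⊕ 8 = 0.
P[2]: T = 5, S = E(K, T) = 9; 8 ⊕ 9 = 1.
P[3]: T = 6, S = E(K, T) = 10; 2 ⊕ 10 = 8.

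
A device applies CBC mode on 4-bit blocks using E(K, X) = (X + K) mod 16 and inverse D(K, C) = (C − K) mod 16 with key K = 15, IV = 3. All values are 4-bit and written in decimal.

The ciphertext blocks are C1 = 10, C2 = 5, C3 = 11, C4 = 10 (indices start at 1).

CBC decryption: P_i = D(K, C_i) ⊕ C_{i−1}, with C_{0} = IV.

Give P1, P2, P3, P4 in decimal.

P1: D(K, 10) = 11; 11 ⊕ 3 = 8.
P2: D(K, 5) = 6; 6 ⊕ 10 = 12.
P3: D(K, 11) = 12; 12 ⊕ 5 = 9.
P4: D(K, 10) = 11; 11 ⊕ 11 = 0.

P1 = 8, P2 = 12, P3 = 9, P4 = 0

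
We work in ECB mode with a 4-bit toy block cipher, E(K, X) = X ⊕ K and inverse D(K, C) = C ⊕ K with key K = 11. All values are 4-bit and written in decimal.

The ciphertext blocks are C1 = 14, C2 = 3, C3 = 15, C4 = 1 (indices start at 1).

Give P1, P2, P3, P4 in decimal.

P1 = 5, P2 = 8, P3 = 4, P4 = 10

ECB decryption: P_i = D(K, C_i).
P1: D(K, 14) = 5.
P2: D(K, 3) = 8.
P3: D(K, 15) = 4.
P4: D(K, 1) = 10.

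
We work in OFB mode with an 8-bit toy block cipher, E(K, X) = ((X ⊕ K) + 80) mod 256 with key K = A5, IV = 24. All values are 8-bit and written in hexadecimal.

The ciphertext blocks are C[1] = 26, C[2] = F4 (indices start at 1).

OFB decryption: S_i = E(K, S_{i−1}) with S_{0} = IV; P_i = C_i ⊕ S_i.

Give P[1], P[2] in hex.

P[1]: S = E(K, 24) = 01; 26 ⊕ 01 = 27.
P[2]: S = E(K, 01) = 24; F4 ⊕ 24 = D0.

P[1] = 27, P[2] = D0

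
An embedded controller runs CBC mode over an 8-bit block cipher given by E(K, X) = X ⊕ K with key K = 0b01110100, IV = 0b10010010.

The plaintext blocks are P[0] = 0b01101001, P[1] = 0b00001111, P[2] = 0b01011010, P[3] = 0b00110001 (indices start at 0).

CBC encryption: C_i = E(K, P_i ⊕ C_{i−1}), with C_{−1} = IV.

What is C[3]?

C[0]: P[0] ⊕ 0b10010010 = 0b11111011; E(K, 0b11111011) = 0b10001111.
C[1]: P[1] ⊕ 0b10001111 = 0b10000000; E(K, 0b10000000) = 0b11110100.
C[2]: P[2] ⊕ 0b11110100 = 0b10101110; E(K, 0b10101110) = 0b11011010.
C[3]: P[3] ⊕ 0b11011010 = 0b11101011; E(K, 0b11101011) = 0b10011111.

C[3] = 0b10011111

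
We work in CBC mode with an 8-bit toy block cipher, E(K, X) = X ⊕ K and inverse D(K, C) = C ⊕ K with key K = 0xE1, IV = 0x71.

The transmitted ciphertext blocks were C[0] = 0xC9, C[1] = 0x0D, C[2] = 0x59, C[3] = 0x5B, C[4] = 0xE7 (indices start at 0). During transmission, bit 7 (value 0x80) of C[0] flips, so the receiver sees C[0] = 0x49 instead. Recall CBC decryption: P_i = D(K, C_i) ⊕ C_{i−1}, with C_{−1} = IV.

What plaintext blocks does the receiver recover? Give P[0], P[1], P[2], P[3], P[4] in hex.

P[0] = 0xD9, P[1] = 0xA5, P[2] = 0xB5, P[3] = 0xE3, P[4] = 0x5D

Only C[0] changed, to 0x49. In CBC, a change in C_i garbles P_i and flips the same bit in P_{i+1}. Decrypting the received ciphertext:
P[0]: D(K, 0x49) = 0xA8; 0xA8 ⊕ 0x71 = 0xD9.
P[1]: D(K, 0x0D) = 0xEC; 0xEC ⊕ 0x49 = 0xA5.
P[2]: D(K, 0x59) = 0xB8; 0xB8 ⊕ 0x0D = 0xB5.
P[3]: D(K, 0x5B) = 0xBA; 0xBA ⊕ 0x59 = 0xE3.
P[4]: D(K, 0xE7) = 0x06; 0x06 ⊕ 0x5B = 0x5D.
Blocks that differ from the original plaintext: P[0], P[1].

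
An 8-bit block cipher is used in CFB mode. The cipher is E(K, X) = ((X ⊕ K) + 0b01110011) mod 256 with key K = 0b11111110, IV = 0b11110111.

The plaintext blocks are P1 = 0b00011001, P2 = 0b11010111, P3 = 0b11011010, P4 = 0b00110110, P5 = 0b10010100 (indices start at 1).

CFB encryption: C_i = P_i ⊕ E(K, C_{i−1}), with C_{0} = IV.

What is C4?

C1: E(K, 0b11110111) = 0b01111100; 0b00011001 ⊕ 0b01111100 = 0b01100101.
C2: E(K, 0b01100101) = 0b00001110; 0b11010111 ⊕ 0b00001110 = 0b11011001.
C3: E(K, 0b11011001) = 0b10011010; 0b11011010 ⊕ 0b10011010 = 0b01000000.
C4: E(K, 0b01000000) = 0b00110001; 0b00110110 ⊕ 0b00110001 = 0b00000111.

C4 = 0b00000111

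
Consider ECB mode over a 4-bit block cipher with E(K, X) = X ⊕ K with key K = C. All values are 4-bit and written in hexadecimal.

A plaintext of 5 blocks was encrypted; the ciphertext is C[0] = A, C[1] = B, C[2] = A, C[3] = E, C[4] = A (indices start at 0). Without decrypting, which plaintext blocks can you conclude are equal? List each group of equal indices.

P[0] = P[2] = P[4]

ECB encrypts each block independently with the same key, so equal ciphertext blocks imply equal plaintext blocks.
C[0] = C[2] = C[4] = A, so P[0] = P[2] = P[4].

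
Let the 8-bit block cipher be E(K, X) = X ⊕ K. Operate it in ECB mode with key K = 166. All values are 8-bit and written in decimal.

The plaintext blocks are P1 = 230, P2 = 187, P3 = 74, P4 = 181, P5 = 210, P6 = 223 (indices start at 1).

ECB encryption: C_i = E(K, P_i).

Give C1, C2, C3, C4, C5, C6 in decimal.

C1: E(K, 230) = 64.
C2: E(K, 187) = 29.
C3: E(K, 74) = 236.
C4: E(K, 181) = 19.
C5: E(K, 210) = 116.
C6: E(K, 223) = 121.

C1 = 64, C2 = 29, C3 = 236, C4 = 19, C5 = 116, C6 = 121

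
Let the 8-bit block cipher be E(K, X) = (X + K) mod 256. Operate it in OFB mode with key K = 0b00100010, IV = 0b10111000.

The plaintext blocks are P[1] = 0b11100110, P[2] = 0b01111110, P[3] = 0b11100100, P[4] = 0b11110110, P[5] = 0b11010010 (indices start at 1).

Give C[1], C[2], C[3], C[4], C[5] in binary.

OFB encryption: S_i = E(K, S_{i−1}) with S_{0} = IV; C_i = P_i ⊕ S_i.
C[1]: S = E(K, 0b10111000) = 0b11011010; 0b11100110 ⊕ 0b11011010 = 0b00111100.
C[2]: S = E(K, 0b11011010) = 0b11111100; 0b01111110 ⊕ 0b11111100 = 0b10000010.
C[3]: S = E(K, 0b11111100) = 0b00011110; 0b11100100 ⊕ 0b00011110 = 0b11111010.
C[4]: S = E(K, 0b00011110) = 0b01000000; 0b11110110 ⊕ 0b01000000 = 0b10110110.
C[5]: S = E(K, 0b01000000) = 0b01100010; 0b11010010 ⊕ 0b01100010 = 0b10110000.

C[1] = 0b00111100, C[2] = 0b10000010, C[3] = 0b11111010, C[4] = 0b10110110, C[5] = 0b10110000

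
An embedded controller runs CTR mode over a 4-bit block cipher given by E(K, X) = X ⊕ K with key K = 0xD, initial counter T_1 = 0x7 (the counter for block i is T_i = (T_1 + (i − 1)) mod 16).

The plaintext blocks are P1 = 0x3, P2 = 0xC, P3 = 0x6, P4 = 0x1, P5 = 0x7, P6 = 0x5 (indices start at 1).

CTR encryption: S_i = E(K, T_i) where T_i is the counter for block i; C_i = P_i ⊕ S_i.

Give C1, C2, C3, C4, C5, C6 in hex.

C1 = 0x9, C2 = 0x9, C3 = 0x2, C4 = 0x6, C5 = 0x1, C6 = 0x4

C1: T = 0x7, S = E(K, T) = 0xA; 0x3 ⊕ 0xA = 0x9.
C2: T = 0x8, S = E(K, T) = 0x5; 0xC ⊕ 0x5 = 0x9.
C3: T = 0x9, S = E(K, T) = 0x4; 0x6 ⊕ 0x4 = 0x2.
C4: T = 0xA, S = E(K, T) = 0x7; 0x1 ⊕ 0x7 = 0x6.
C5: T = 0xB, S = E(K, T) = 0x6; 0x7 ⊕ 0x6 = 0x1.
C6: T = 0xC, S = E(K, T) = 0x1; 0x5 ⊕ 0x1 = 0x4.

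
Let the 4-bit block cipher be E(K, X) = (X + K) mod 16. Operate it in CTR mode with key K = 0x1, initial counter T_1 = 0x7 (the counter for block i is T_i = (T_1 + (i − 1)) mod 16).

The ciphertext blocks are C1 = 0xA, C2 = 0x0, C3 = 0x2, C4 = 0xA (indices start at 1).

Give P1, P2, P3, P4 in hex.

CTR decryption: S_i = E(K, T_i) where T_i is the counter for block i; P_i = C_i ⊕ S_i.
P1: T = 0x7, S = E(K, T) = 0x8; 0xA ⊕ 0x8 = 0x2.
P2: T = 0x8, S = E(K, T) = 0x9; 0x0 ⊕ 0x9 = 0x9.
P3: T = 0x9, S = E(K, T) = 0xA; 0x2 ⊕ 0xA = 0x8.
P4: T = 0xA, S = E(K, T) = 0xB; 0xA ⊕ 0xB = 0x1.

P1 = 0x2, P2 = 0x9, P3 = 0x8, P4 = 0x1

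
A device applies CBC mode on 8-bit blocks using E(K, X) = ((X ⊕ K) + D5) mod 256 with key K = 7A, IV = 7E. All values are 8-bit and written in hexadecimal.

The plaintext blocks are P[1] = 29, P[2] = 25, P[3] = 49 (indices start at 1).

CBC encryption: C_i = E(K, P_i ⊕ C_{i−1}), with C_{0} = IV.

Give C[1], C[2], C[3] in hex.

C[1]: P[1] ⊕ 7E = 57; E(K, 57) = 02.
C[2]: P[2] ⊕ 02 = 27; E(K, 27) = 32.
C[3]: P[3] ⊕ 32 = 7B; E(K, 7B) = D6.

C[1] = 02, C[2] = 32, C[3] = D6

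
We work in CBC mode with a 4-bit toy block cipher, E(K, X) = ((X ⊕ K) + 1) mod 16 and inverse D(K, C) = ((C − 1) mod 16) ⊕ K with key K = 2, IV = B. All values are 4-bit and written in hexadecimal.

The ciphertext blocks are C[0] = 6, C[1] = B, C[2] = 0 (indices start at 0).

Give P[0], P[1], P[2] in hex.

CBC decryption: P_i = D(K, C_i) ⊕ C_{i−1}, with C_{−1} = IV.
P[0]: D(K, 6) = 7; 7 ⊕ B = C.
P[1]: D(K, B) = 8; 8 ⊕ 6 = E.
P[2]: D(K, 0) = D; D ⊕ B = 6.

P[0] = C, P[1] = E, P[2] = 6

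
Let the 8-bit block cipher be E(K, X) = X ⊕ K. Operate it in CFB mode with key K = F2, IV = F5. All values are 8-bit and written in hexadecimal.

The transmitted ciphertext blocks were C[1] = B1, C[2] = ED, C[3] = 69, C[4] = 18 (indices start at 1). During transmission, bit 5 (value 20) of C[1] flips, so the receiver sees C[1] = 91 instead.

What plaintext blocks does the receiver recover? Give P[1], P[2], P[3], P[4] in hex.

P[1] = 96, P[2] = 8E, P[3] = 76, P[4] = 83

CFB decryption: P_i = C_i ⊕ E(K, C_{i−1}), with C_{0} = IV.
Only C[1] changed, to 91. In CFB, a change in C_i flips the same bit in P_i and garbles P_{i+1}. Decrypting the received ciphertext:
P[1]: E(K, F5) = 07; 91 ⊕ 07 = 96.
P[2]: E(K, 91) = 63; ED ⊕ 63 = 8E.
P[3]: E(K, ED) = 1F; 69 ⊕ 1F = 76.
P[4]: E(K, 69) = 9B; 18 ⊕ 9B = 83.
Blocks that differ from the original plaintext: P[1], P[2].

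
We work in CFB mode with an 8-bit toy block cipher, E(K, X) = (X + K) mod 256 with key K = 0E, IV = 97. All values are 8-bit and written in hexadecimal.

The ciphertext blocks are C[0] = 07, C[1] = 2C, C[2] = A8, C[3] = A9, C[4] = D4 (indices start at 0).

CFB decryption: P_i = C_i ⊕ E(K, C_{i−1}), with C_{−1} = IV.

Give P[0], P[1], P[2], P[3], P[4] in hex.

P[0]: E(K, 97) = A5; 07 ⊕ A5 = A2.
P[1]: E(K, 07) = 15; 2C ⊕ 15 = 39.
P[2]: E(K, 2C) = 3A; A8 ⊕ 3A = 92.
P[3]: E(K, A8) = B6; A9 ⊕ B6 = 1F.
P[4]: E(K, A9) = B7; D4 ⊕ B7 = 63.

P[0] = A2, P[1] = 39, P[2] = 92, P[3] = 1F, P[4] = 63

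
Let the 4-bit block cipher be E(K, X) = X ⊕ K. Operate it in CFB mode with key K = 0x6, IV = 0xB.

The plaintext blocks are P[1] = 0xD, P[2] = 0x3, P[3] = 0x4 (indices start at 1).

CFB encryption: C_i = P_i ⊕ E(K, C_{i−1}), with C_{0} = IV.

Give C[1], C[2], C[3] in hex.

C[1]: E(K, 0xB) = 0xD; 0xD ⊕ 0xD = 0x0.
C[2]: E(K, 0x0) = 0x6; 0x3 ⊕ 0x6 = 0x5.
C[3]: E(K, 0x5) = 0x3; 0x4 ⊕ 0x3 = 0x7.

C[1] = 0x0, C[2] = 0x5, C[3] = 0x7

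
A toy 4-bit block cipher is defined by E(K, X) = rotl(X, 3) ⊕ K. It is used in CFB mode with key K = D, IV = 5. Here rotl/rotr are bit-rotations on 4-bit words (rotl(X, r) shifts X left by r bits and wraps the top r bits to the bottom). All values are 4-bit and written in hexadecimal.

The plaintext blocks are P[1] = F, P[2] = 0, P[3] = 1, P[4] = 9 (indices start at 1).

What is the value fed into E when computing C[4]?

0

CFB encryption: C_i = P_i ⊕ E(K, C_{i−1}), with C_{0} = IV.
C[1]: E(K, 5) = 7; F ⊕ 7 = 8.
C[2]: E(K, 8) = 9; 0 ⊕ 9 = 9.
C[3]: E(K, 9) = 1; 1 ⊕ 1 = 0.
C[4]: E(K, 0) = D; 9 ⊕ D = 4.
So the input to E for block [4] is 0.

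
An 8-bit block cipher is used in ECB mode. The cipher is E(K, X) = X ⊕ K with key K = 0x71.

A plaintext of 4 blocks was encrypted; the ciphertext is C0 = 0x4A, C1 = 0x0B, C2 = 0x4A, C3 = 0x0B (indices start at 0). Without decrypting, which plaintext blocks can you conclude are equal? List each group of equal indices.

ECB encrypts each block independently with the same key, so equal ciphertext blocks imply equal plaintext blocks.
C0 = C2 = 0x4A, so P0 = P2.
C1 = C3 = 0x0B, so P1 = P3.

P0 = P2; P1 = P3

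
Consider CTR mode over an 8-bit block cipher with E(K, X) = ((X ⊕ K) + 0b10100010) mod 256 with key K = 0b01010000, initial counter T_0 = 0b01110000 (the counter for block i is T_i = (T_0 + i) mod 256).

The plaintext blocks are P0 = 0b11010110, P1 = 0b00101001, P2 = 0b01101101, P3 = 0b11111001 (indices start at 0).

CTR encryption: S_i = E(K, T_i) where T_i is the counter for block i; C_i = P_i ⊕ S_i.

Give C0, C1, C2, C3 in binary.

C0 = 0b00010100, C1 = 0b11101010, C2 = 0b10101001, C3 = 0b00111100

C0: T = 0b01110000, S = E(K, T) = 0b11000010; 0b11010110 ⊕ 0b11000010 = 0b00010100.
C1: T = 0b01110001, S = E(K, T) = 0b11000011; 0b00101001 ⊕ 0b11000011 = 0b11101010.
C2: T = 0b01110010, S = E(K, T) = 0b11000100; 0b01101101 ⊕ 0b11000100 = 0b10101001.
C3: T = 0b01110011, S = E(K, T) = 0b11000101; 0b11111001 ⊕ 0b11000101 = 0b00111100.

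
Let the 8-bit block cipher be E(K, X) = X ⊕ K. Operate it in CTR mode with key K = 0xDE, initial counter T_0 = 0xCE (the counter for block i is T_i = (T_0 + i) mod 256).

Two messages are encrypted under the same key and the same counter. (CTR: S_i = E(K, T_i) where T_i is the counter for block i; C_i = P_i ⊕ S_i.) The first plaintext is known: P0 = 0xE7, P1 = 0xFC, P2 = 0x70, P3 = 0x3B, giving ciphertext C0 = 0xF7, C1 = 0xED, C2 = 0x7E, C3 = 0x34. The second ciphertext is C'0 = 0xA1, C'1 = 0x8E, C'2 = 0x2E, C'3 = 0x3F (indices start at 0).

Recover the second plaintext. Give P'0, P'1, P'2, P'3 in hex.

In CTR with a reused counter, both messages share the same keystream S_i, so C_i ⊕ C'_i = P_i ⊕ P'_i and thus P'_i = P_i ⊕ C_i ⊕ C'_i.
P'0: 0xE7 ⊕ 0xF7 ⊕ 0xA1 = 0xB1.
P'1: 0xFC ⊕ 0xED ⊕ 0x8E = 0x9F.
P'2: 0x70 ⊕ 0x7E ⊕ 0x2E = 0x20.
P'3: 0x3B ⊕ 0x34 ⊕ 0x3F = 0x30.

P'0 = 0xB1, P'1 = 0x9F, P'2 = 0x20, P'3 = 0x30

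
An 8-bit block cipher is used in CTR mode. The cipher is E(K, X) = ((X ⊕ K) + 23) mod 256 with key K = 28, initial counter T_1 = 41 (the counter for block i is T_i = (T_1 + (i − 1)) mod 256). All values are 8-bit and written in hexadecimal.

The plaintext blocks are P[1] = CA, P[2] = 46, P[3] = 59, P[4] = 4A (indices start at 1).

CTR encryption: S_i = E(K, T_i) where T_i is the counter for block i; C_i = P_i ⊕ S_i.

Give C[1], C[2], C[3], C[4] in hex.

C[1] = 46, C[2] = CB, C[3] = D7, C[4] = C5

C[1]: T = 41, S = E(K, T) = 8C; CA ⊕ 8C = 46.
C[2]: T = 42, S = E(K, T) = 8D; 46 ⊕ 8D = CB.
C[3]: T = 43, S = E(K, T) = 8E; 59 ⊕ 8E = D7.
C[4]: T = 44, S = E(K, T) = 8F; 4A ⊕ 8F = C5.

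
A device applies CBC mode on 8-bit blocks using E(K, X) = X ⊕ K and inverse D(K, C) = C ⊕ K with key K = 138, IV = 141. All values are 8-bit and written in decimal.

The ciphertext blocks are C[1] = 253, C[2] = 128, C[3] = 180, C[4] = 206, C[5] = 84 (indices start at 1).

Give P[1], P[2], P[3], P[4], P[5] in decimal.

P[1] = 250, P[2] = 247, P[3] = 190, P[4] = 240, P[5] = 16

CBC decryption: P_i = D(K, C_i) ⊕ C_{i−1}, with C_{0} = IV.
P[1]: D(K, 253) = 119; 119 ⊕ 141 = 250.
P[2]: D(K, 128) = 10; 10 ⊕ 253 = 247.
P[3]: D(K, 180) = 62; 62 ⊕ 128 = 190.
P[4]: D(K, 206) = 68; 68 ⊕ 180 = 240.
P[5]: D(K, 84) = 222; 222 ⊕ 206 = 16.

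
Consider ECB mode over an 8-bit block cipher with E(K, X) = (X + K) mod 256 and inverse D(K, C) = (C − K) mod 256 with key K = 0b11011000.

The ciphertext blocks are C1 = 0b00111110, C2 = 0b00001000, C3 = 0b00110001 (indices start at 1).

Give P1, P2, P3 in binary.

ECB decryption: P_i = D(K, C_i).
P1: D(K, 0b00111110) = 0b01100110.
P2: D(K, 0b00001000) = 0b00110000.
P3: D(K, 0b00110001) = 0b01011001.

P1 = 0b01100110, P2 = 0b00110000, P3 = 0b01011001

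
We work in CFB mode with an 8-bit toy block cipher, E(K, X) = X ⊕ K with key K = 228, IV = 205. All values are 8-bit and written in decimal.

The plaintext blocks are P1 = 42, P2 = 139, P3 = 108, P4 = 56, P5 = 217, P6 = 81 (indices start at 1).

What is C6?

CFB encryption: C_i = P_i ⊕ E(K, C_{i−1}), with C_{0} = IV.
C1: E(K, 205) = 41; 42 ⊕ 41 = 3.
C2: E(K, 3) = 231; 139 ⊕ 231 = 108.
C3: E(K, 108) = 136; 108 ⊕ 136 = 228.
C4: E(K, 228) = 0; 56 ⊕ 0 = 56.
C5: E(K, 56) = 220; 217 ⊕ 220 = 5.
C6: E(K, 5) = 225; 81 ⊕ 225 = 176.

C6 = 176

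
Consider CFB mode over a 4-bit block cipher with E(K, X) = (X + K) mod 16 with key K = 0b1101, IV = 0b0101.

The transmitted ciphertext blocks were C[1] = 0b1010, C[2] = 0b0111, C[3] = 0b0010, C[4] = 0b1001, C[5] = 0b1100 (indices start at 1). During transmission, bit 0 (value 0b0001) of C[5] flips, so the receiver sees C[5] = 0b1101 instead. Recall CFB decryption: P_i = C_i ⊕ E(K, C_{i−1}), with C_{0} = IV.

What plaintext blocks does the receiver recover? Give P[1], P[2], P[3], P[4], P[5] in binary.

P[1] = 0b1000, P[2] = 0b0000, P[3] = 0b0110, P[4] = 0b0110, P[5] = 0b1011

Only C[5] changed, to 0b1101. In CFB, a change in C_i flips the same bit in P_i and garbles P_{i+1}. Decrypting the received ciphertext:
P[1]: E(K, 0b0101) = 0b0010; 0b1010 ⊕ 0b0010 = 0b1000.
P[2]: E(K, 0b1010) = 0b0111; 0b0111 ⊕ 0b0111 = 0b0000.
P[3]: E(K, 0b0111) = 0b0100; 0b0010 ⊕ 0b0100 = 0b0110.
P[4]: E(K, 0b0010) = 0b1111; 0b1001 ⊕ 0b1111 = 0b0110.
P[5]: E(K, 0b1001) = 0b0110; 0b1101 ⊕ 0b0110 = 0b1011.
Blocks that differ from the original plaintext: P[5].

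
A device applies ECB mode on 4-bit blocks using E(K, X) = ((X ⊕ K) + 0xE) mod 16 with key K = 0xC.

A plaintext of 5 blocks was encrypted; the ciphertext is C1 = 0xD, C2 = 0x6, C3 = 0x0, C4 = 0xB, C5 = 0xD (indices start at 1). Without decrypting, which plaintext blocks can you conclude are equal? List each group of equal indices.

P1 = P5

ECB encrypts each block independently with the same key, so equal ciphertext blocks imply equal plaintext blocks.
C1 = C5 = 0xD, so P1 = P5.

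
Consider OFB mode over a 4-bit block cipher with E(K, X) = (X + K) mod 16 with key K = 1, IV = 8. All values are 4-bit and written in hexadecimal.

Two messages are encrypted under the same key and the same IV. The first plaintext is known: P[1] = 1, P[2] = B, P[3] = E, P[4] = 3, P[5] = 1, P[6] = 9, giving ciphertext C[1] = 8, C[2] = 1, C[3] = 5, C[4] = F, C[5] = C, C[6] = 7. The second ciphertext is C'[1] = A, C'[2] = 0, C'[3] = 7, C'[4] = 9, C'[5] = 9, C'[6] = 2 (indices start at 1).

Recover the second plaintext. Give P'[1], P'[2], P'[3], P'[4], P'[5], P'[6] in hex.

In OFB with a reused IV, both messages share the same keystream S_i, so C_i ⊕ C'_i = P_i ⊕ P'_i and thus P'_i = P_i ⊕ C_i ⊕ C'_i.
P'[1]: 1 ⊕ 8 ⊕ A = 3.
P'[2]: B ⊕ 1 ⊕ 0 = A.
P'[3]: E ⊕ 5 ⊕ 7 = C.
P'[4]: 3 ⊕ F ⊕ 9 = 5.
P'[5]: 1 ⊕ C ⊕ 9 = 4.
P'[6]: 9 ⊕ 7 ⊕ 2 = C.

P'[1] = 3, P'[2] = A, P'[3] = C, P'[4] = 5, P'[5] = 4, P'[6] = C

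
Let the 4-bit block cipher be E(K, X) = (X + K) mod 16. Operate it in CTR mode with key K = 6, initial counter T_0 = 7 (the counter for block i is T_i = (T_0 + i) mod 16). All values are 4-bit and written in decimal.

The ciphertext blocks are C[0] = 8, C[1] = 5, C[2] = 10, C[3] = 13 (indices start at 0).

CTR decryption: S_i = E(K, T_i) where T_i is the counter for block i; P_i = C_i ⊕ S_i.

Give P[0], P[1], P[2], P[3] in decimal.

P[0] = 5, P[1] = 11, P[2] = 5, P[3] = 13

P[0]: T = 7, S = E(K, T) = 13; 8 ⊕ 13 = 5.
P[1]: T = 8, S = E(K, T) = 14; 5 ⊕ 14 = 11.
P[2]: T = 9, S = E(K, T) = 15; 10 ⊕ 15 = 5.
P[3]: T = 10, S = E(K, T) = 0; 13 ⊕ 0 = 13.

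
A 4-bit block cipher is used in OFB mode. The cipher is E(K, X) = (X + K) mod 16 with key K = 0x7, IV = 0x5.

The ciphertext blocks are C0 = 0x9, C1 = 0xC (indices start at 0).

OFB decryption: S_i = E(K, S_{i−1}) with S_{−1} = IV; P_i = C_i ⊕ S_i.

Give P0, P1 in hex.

P0: S = E(K, 0x5) = 0xC; 0x9 ⊕ 0xC = 0x5.
P1: S = E(K, 0xC) = 0x3; 0xC ⊕ 0x3 = 0xF.

P0 = 0x5, P1 = 0xF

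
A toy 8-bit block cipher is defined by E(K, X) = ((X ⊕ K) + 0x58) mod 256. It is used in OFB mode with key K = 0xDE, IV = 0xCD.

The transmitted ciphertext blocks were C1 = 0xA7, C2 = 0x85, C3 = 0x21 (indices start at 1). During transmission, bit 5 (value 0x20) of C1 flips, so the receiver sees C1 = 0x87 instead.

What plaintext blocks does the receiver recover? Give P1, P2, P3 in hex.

OFB decryption: S_i = E(K, S_{i−1}) with S_{0} = IV; P_i = C_i ⊕ S_i.
Only C1 changed, to 0x87. In OFB, a change in C_i flips the same bit in P_i only; the keystream is unaffected. Decrypting the received ciphertext:
P1: S = E(K, 0xCD) = 0x6B; 0x87 ⊕ 0x6B = 0xEC.
P2: S = E(K, 0x6B) = 0x0D; 0x85 ⊕ 0x0D = 0x88.
P3: S = E(K, 0x0D) = 0x2B; 0x21 ⊕ 0x2B = 0x0A.
Blocks that differ from the original plaintext: P1.

P1 = 0xEC, P2 = 0x88, P3 = 0x0A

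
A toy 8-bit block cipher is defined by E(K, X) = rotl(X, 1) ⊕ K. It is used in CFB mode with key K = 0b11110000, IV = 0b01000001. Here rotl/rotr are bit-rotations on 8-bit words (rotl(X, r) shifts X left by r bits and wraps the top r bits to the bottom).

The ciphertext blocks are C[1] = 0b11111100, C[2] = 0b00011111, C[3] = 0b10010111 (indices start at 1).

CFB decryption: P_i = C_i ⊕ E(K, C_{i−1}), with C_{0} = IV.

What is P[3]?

P[3]: E(K, 0b00011111) = 0b11001110; 0b10010111 ⊕ 0b11001110 = 0b01011001.

P[3] = 0b01011001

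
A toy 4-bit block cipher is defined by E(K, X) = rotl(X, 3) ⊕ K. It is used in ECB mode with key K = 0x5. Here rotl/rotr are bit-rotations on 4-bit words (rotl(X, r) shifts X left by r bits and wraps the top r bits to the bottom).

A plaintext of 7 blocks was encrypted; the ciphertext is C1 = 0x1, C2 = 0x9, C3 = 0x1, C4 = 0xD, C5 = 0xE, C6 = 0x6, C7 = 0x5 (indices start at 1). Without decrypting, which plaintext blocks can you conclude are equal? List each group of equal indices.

P1 = P3

ECB encrypts each block independently with the same key, so equal ciphertext blocks imply equal plaintext blocks.
C1 = C3 = 0x1, so P1 = P3.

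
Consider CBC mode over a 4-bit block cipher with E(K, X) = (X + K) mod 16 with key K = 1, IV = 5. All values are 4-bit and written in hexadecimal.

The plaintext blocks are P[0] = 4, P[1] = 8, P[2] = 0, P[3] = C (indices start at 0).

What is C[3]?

C[3] = 1

CBC encryption: C_i = E(K, P_i ⊕ C_{i−1}), with C_{−1} = IV.
C[0]: P[0] ⊕ 5 = 1; E(K, 1) = 2.
C[1]: P[1] ⊕ 2 = A; E(K, A) = B.
C[2]: P[2] ⊕ B = B; E(K, B) = C.
C[3]: P[3] ⊕ C = 0; E(K, 0) = 1.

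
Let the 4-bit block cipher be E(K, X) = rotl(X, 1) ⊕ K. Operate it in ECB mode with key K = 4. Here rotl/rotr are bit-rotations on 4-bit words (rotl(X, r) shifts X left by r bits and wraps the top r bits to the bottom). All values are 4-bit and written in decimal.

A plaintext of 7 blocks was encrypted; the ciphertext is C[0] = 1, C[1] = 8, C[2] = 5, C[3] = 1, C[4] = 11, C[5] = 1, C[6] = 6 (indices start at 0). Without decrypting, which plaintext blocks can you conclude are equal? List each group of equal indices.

ECB encrypts each block independently with the same key, so equal ciphertext blocks imply equal plaintext blocks.
C[0] = C[3] = C[5] = 1, so P[0] = P[3] = P[5].

P[0] = P[3] = P[5]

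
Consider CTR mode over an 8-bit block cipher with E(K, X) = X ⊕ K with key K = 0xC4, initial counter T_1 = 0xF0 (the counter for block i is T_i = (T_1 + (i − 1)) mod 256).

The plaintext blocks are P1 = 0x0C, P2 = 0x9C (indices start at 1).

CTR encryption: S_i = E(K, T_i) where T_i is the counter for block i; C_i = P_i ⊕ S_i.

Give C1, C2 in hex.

C1: T = 0xF0, S = E(K, T) = 0x34; 0x0C ⊕ 0x34 = 0x38.
C2: T = 0xF1, S = E(K, T) = 0x35; 0x9C ⊕ 0x35 = 0xA9.

C1 = 0x38, C2 = 0xA9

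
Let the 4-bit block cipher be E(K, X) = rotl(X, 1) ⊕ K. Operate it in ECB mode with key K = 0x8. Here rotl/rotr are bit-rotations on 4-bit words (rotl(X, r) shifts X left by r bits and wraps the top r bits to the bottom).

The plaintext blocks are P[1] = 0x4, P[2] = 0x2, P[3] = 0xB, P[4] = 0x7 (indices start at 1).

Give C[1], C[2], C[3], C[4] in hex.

ECB encryption: C_i = E(K, P_i).
C[1]: E(K, 0x4) = 0x0.
C[2]: E(K, 0x2) = 0xC.
C[3]: E(K, 0xB) = 0xF.
C[4]: E(K, 0x7) = 0x6.

C[1] = 0x0, C[2] = 0xC, C[3] = 0xF, C[4] = 0x6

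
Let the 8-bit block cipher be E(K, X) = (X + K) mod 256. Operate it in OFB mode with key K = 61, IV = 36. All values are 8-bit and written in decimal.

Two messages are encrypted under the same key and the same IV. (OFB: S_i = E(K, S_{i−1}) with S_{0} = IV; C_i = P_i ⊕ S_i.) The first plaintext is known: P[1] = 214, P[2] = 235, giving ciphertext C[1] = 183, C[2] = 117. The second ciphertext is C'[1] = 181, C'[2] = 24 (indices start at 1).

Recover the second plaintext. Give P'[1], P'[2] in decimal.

P'[1] = 212, P'[2] = 134

In OFB with a reused IV, both messages share the same keystream S_i, so C_i ⊕ C'_i = P_i ⊕ P'_i and thus P'_i = P_i ⊕ C_i ⊕ C'_i.
P'[1]: 214 ⊕ 183 ⊕ 181 = 212.
P'[2]: 235 ⊕ 117 ⊕ 24 = 134.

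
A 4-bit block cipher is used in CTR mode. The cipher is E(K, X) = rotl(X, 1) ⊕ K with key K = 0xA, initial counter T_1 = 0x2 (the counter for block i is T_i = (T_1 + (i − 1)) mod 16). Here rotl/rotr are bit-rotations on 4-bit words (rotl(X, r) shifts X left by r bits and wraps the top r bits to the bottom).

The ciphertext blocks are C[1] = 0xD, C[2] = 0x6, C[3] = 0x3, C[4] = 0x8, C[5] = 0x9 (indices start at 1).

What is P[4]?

CTR decryption: S_i = E(K, T_i) where T_i is the counter for block i; P_i = C_i ⊕ S_i.
P[4]: T = 0x5, S = E(K, T) = 0x0; 0x8 ⊕ 0x0 = 0x8.

P[4] = 0x8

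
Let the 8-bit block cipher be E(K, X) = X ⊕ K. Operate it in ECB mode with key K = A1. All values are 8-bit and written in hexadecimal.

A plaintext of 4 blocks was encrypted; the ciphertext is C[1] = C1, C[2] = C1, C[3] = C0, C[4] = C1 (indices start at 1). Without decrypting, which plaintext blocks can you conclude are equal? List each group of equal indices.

P[1] = P[2] = P[4]

ECB encrypts each block independently with the same key, so equal ciphertext blocks imply equal plaintext blocks.
C[1] = C[2] = C[4] = C1, so P[1] = P[2] = P[4].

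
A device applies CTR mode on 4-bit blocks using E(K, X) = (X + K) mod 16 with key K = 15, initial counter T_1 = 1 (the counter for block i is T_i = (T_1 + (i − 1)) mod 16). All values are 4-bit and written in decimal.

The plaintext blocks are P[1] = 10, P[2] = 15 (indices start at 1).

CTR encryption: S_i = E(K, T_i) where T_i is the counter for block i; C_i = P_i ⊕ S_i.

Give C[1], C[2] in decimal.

C[1] = 10, C[2] = 14

C[1]: T = 1, S = E(K, T) = 0; 10 ⊕ 0 = 10.
C[2]: T = 2, S = E(K, T) = 1; 15 ⊕ 1 = 14.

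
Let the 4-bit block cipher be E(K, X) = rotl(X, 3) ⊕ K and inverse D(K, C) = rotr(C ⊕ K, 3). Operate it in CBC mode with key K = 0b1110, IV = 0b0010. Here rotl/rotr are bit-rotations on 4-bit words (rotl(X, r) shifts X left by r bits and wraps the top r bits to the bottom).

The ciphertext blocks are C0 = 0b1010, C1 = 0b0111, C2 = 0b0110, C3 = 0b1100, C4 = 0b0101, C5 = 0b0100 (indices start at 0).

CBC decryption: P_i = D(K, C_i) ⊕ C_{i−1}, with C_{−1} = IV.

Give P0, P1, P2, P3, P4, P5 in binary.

P0: D(K, 0b1010) = 0b1000; 0b1000 ⊕ 0b0010 = 0b1010.
P1: D(K, 0b0111) = 0b0011; 0b0011 ⊕ 0b1010 = 0b1001.
P2: D(K, 0b0110) = 0b0001; 0b0001 ⊕ 0b0111 = 0b0110.
P3: D(K, 0b1100) = 0b0100; 0b0100 ⊕ 0b0110 = 0b0010.
P4: D(K, 0b0101) = 0b0111; 0b0111 ⊕ 0b1100 = 0b1011.
P5: D(K, 0b0100) = 0b0101; 0b0101 ⊕ 0b0101 = 0b0000.

P0 = 0b1010, P1 = 0b1001, P2 = 0b0110, P3 = 0b0010, P4 = 0b1011, P5 = 0b0000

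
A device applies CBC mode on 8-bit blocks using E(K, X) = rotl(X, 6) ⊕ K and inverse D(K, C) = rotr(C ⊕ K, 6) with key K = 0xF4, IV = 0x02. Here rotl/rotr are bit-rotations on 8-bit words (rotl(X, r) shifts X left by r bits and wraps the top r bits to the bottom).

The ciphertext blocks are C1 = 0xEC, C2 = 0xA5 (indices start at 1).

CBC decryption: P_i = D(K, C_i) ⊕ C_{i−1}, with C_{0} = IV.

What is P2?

P2: D(K, 0xA5) = 0x45; 0x45 ⊕ 0xEC = 0xA9.

P2 = 0xA9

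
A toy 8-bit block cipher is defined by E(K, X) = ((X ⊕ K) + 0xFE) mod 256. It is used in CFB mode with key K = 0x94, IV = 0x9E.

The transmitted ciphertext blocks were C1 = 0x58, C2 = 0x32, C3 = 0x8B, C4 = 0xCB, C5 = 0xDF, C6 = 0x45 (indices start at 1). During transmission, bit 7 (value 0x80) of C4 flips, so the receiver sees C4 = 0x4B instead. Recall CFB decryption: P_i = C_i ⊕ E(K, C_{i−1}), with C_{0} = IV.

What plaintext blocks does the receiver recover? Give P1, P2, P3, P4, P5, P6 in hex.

Only C4 changed, to 0x4B. In CFB, a change in C_i flips the same bit in P_i and garbles P_{i+1}. Decrypting the received ciphertext:
P1: E(K, 0x9E) = 0x08; 0x58 ⊕ 0x08 = 0x50.
P2: E(K, 0x58) = 0xCA; 0x32 ⊕ 0xCA = 0xF8.
P3: E(K, 0x32) = 0xA4; 0x8B ⊕ 0xA4 = 0x2F.
P4: E(K, 0x8B) = 0x1D; 0x4B ⊕ 0x1D = 0x56.
P5: E(K, 0x4B) = 0xDD; 0xDF ⊕ 0xDD = 0x02.
P6: E(K, 0xDF) = 0x49; 0x45 ⊕ 0x49 = 0x0C.
Blocks that differ from the original plaintext: P4, P5.

P1 = 0x50, P2 = 0xF8, P3 = 0x2F, P4 = 0x56, P5 = 0x02, P6 = 0x0C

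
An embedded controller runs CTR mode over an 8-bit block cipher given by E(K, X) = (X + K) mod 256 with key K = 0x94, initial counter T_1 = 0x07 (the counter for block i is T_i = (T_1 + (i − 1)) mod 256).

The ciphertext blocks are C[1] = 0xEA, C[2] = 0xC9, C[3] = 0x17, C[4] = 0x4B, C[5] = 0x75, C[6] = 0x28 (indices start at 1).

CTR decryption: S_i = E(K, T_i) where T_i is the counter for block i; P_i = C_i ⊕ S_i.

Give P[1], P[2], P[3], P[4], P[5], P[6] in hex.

P[1]: T = 0x07, S = E(K, T) = 0x9B; 0xEA ⊕ 0x9B = 0x71.
P[2]: T = 0x08, S = E(K, T) = 0x9C; 0xC9 ⊕ 0x9C = 0x55.
P[3]: T = 0x09, S = E(K, T) = 0x9D; 0x17 ⊕ 0x9D = 0x8A.
P[4]: T = 0x0A, S = E(K, T) = 0x9E; 0x4B ⊕ 0x9E = 0xD5.
P[5]: T = 0x0B, S = E(K, T) = 0x9F; 0x75 ⊕ 0x9F = 0xEA.
P[6]: T = 0x0C, S = E(K, T) = 0xA0; 0x28 ⊕ 0xA0 = 0x88.

P[1] = 0x71, P[2] = 0x55, P[3] = 0x8A, P[4] = 0xD5, P[5] = 0xEA, P[6] = 0x88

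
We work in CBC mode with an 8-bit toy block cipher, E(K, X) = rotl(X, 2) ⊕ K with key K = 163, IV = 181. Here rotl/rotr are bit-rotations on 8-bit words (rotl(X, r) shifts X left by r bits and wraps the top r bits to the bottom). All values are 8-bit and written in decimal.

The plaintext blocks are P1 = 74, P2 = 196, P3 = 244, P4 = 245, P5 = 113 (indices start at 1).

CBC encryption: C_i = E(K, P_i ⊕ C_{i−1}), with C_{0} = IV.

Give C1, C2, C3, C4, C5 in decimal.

C1 = 92, C2 = 193, C3 = 119, C4 = 169, C5 = 192

C1: P1 ⊕ 181 = 255; E(K, 255) = 92.
C2: P2 ⊕ 92 = 152; E(K, 152) = 193.
C3: P3 ⊕ 193 = 53; E(K, 53) = 119.
C4: P4 ⊕ 119 = 130; E(K, 130) = 169.
C5: P5 ⊕ 169 = 216; E(K, 216) = 192.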